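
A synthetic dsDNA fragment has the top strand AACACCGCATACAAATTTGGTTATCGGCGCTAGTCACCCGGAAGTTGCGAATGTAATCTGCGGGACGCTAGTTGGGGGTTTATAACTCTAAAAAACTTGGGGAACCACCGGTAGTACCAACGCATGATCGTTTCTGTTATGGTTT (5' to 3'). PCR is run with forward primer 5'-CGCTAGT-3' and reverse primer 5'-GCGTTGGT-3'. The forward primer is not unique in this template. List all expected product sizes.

96 bp, 58 bp

The forward primer CGCTAGT matches the top strand at positions 28–34, 66–72.
The reverse primer's reverse complement is ACCAACGC, matching at positions 116–123.
Each forward site pairs with the reverse site to give a product ending at position 123: sizes 96, 58 bp.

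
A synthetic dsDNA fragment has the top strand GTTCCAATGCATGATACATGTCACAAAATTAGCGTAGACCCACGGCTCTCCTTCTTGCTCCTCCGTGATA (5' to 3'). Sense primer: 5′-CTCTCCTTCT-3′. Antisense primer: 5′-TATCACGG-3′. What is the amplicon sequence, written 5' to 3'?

5'-CTCTCCTTCTTGCTCCTCCGTGATA-3'

Scanning the template, CTCTCCTTCT occurs at positions 46–55; this primer anneals to the bottom strand there with its 3' end pointing downstream.
The reverse primer's reverse complement is CCGTGATA, which matches the template at positions 63–70.
The product is the template from position 46 through 70 (25 bp).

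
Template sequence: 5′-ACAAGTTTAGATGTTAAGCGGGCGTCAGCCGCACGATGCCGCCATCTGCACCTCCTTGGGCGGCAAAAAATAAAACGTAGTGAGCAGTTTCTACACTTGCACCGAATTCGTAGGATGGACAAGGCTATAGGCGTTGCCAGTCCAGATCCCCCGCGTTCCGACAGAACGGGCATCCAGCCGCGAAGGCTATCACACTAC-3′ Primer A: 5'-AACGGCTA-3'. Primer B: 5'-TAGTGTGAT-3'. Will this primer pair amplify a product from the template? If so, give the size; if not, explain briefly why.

Primer A (AACGGCTA) does not match the top strand, and its reverse complement TAGCCGTT does not match either.
With no annealing site for primer A, no amplification occurs.

No product — primer A has no binding site in the template.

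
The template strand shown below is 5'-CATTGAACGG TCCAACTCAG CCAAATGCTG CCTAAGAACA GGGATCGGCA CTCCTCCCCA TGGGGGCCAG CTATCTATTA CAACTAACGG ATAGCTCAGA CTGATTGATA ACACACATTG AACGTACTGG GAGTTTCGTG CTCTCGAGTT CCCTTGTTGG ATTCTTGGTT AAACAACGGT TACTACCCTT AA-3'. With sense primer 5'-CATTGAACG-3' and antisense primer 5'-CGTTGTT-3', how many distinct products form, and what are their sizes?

The forward primer CATTGAACG matches the top strand at positions 1–9, 116–124.
The reverse primer's reverse complement is AACAACG, matching at positions 172–178.
Each forward site pairs with the reverse site to give a product ending at position 178: sizes 178, 63 bp.

Two products: 178 bp, 63 bp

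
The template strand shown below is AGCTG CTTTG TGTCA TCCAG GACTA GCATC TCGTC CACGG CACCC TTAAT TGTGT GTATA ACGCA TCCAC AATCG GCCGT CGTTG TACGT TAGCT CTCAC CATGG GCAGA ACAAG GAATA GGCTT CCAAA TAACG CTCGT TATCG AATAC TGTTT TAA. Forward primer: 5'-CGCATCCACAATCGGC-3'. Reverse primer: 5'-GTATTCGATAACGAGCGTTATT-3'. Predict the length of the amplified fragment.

89 bp

The forward primer matches the template at positions 62–77.
Taking the reverse complement of GTATTCGATAACGAGCGTTATT gives AATAACGCTCGTTATCGAATAC, found at positions 129–150 on the template; the primer anneals here to the top strand with its 3' end pointing upstream.
Amplicon spans positions 62–150: 89 bp.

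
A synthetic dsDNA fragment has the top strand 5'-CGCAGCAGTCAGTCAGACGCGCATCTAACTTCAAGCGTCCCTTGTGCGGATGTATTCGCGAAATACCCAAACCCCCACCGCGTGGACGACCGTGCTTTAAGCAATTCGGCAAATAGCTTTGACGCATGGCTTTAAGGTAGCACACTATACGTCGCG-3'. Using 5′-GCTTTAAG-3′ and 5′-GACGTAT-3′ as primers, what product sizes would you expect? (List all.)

60 bp, 25 bp

The forward primer GCTTTAAG matches the top strand at positions 94–101, 129–136.
The reverse primer's reverse complement is ATACGTC, matching at positions 147–153.
Each forward site pairs with the reverse site to give a product ending at position 153: sizes 60, 25 bp.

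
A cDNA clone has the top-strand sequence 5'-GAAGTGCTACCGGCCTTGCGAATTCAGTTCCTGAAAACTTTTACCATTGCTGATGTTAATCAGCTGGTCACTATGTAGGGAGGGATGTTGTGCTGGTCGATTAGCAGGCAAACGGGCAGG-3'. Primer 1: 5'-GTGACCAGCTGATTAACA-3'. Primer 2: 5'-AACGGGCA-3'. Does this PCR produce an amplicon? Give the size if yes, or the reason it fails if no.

No product — the primers' 3' ends point away from each other.

Primer 1 (GTGACCAGCTGATTAACA) has reverse complement TGTTAATCAGCTGGTCAC, which matches the top strand at positions 54–71; primer 1 anneals to the top strand there with its 3' end pointing upstream toward position 54.
Primer 2 (AACGGGCA) matches the top strand directly at positions 111–118; it anneals to the bottom strand with its 3' end pointing downstream toward position 118.
The 3' ends diverge (primer 1 extends toward position 1, primer 2 toward position 120), so the primers never converge on a shared product.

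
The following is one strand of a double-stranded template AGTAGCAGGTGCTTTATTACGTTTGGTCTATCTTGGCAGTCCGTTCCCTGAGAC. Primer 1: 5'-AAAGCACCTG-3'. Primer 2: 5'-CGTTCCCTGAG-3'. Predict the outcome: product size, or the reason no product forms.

No product — the primers' 3' ends point away from each other.

Primer 1 (AAAGCACCTG) has reverse complement CAGGTGCTTT, which matches the top strand at positions 6–15; primer 1 anneals to the top strand there with its 3' end pointing upstream toward position 6.
Primer 2 (CGTTCCCTGAG) matches the top strand directly at positions 42–52; it anneals to the bottom strand with its 3' end pointing downstream toward position 52.
The 3' ends diverge (primer 1 extends toward position 1, primer 2 toward position 54), so the primers never converge on a shared product.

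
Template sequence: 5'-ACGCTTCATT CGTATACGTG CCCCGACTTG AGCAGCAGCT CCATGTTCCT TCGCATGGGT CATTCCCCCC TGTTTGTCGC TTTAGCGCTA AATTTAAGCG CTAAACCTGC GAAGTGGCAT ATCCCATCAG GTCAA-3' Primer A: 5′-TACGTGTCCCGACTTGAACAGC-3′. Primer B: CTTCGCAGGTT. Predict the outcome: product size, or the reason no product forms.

Primer A (TACGTGTCCCGACTTGAACAGC) does not match the top strand, and its reverse complement GCTGTTCAAGTCGGGACACGTA does not match either.
With no annealing site for primer A, no amplification occurs.

No product — primer A has no binding site in the template.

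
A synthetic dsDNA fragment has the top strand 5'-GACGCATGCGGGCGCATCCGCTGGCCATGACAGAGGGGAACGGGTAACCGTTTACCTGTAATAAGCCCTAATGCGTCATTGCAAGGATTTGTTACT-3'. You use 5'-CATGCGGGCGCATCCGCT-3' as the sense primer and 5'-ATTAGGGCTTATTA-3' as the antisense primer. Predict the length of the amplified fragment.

68 bp

Forward primer CATGCGGGCGCATCCGCT is found on the top strand at positions 5–22.
Taking the reverse complement of ATTAGGGCTTATTA gives TAATAAGCCCTAAT, found at positions 59–72 on the template; the primer anneals here to the top strand with its 3' end pointing upstream.
The product runs from position 5 to position 72, so its length is 72 − 5 + 1 = 68 bp.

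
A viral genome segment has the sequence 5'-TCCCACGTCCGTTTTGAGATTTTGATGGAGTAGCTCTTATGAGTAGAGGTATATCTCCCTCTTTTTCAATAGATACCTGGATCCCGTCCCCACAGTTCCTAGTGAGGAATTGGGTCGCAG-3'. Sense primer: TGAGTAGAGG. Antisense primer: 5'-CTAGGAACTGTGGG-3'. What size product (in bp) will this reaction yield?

63 bp

Scanning the template, TGAGTAGAGG occurs at positions 40–49; this primer anneals to the bottom strand there with its 3' end pointing downstream.
Reverse complement of the reverse primer: CCCACAGTTCCTAG. This occurs on the top strand at positions 89–102.
Product length = (reverse-primer end) − (forward-primer start) + 1 = 102 − 40 + 1 = 63 bp.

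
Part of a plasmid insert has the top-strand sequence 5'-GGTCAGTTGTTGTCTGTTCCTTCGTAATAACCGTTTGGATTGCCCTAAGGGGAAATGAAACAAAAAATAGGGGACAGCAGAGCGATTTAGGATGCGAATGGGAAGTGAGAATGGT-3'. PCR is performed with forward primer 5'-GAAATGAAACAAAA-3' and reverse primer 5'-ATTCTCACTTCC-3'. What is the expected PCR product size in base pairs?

61 bp

Scanning the template, GAAATGAAACAAAA occurs at positions 52–65; this primer anneals to the bottom strand there with its 3' end pointing downstream.
The reverse primer's reverse complement is GGAAGTGAGAAT, which matches the template at positions 101–112.
Product length = (reverse-primer end) − (forward-primer start) + 1 = 112 − 52 + 1 = 61 bp.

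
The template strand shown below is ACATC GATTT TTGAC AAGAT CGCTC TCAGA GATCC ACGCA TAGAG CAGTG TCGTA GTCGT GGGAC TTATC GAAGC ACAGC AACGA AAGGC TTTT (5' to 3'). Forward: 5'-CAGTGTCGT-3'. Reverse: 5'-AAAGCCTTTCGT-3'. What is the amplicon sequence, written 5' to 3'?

5'-CAGTGTCGTAGTCGTGGGACTTATCGAAGCACAGCAACGAAAGGCTTT-3'

The forward primer matches the template at positions 46–54.
Reverse complement of the reverse primer: ACGAAAGGCTTT. This occurs on the top strand at positions 82–93.
The product is the template from position 46 through 93 (48 bp).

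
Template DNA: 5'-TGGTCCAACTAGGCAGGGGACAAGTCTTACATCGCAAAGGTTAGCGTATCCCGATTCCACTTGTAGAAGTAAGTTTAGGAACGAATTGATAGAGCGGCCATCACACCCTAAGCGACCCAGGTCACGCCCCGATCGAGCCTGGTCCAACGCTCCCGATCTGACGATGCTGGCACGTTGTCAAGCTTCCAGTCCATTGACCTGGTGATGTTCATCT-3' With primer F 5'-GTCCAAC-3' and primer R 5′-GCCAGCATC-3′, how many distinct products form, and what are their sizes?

Two products: 169 bp, 30 bp

The forward primer GTCCAAC matches the top strand at positions 3–9, 142–148.
The reverse primer's reverse complement is GATGCTGGC, matching at positions 163–171.
Each forward site pairs with the reverse site to give a product ending at position 171: sizes 169, 30 bp.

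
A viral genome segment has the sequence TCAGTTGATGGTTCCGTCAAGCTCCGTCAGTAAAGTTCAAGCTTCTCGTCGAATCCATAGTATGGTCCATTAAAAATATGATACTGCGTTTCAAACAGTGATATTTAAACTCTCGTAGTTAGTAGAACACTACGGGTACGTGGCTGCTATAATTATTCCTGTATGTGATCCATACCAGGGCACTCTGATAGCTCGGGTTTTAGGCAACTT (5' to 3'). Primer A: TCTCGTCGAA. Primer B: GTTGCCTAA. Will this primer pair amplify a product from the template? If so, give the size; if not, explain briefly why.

Yes — a 165 bp product.

Primer A (TCTCGTCGAA) matches the top strand at positions 44–53; it acts as a forward primer.
Primer B's reverse complement is TTAGGCAAC, matching the top strand at positions 200–208; it acts as a reverse primer.
The 3' ends face each other across positions 44–208, giving a 165 bp product.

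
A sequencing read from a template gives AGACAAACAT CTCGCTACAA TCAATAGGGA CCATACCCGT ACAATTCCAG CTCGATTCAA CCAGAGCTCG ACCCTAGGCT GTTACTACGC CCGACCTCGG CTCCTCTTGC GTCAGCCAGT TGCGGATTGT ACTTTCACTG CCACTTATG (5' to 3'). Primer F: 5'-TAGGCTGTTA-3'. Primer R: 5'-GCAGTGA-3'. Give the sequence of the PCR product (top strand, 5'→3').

The forward primer matches the template at positions 75–84.
Taking the reverse complement of GCAGTGA gives TCACTGC, found at positions 135–141 on the template; the primer anneals here to the top strand with its 3' end pointing upstream.
The product is the template from position 75 through 141 (67 bp).

5'-TAGGCTGTTACTACGCCCGACCTCGGCTCCTCTTGCGTCAGCCAGTTGCGGATTGTACTTTCACTGC-3'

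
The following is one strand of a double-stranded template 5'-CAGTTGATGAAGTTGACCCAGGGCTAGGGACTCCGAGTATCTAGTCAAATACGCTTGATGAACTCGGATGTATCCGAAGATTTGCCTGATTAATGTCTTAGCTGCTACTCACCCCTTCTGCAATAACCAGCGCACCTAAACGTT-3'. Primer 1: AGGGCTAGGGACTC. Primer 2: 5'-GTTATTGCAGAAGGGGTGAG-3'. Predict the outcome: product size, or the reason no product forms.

Primer 1 (AGGGCTAGGGACTC) matches the top strand at positions 20–33; it acts as a forward primer.
Primer 2's reverse complement is CTCACCCCTTCTGCAATAAC, matching the top strand at positions 108–127; it acts as a reverse primer.
The 3' ends face each other across positions 20–127, giving a 108 bp product.

Yes — a 108 bp product.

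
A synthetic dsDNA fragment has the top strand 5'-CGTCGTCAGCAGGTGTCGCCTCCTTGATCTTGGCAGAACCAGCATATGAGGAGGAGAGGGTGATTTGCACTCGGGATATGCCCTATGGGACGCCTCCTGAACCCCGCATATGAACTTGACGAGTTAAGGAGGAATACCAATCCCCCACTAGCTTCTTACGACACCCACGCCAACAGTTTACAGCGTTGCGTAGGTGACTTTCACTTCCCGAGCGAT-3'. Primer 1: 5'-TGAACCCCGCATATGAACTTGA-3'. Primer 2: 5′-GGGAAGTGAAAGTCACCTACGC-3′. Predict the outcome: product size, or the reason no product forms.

Yes — a 112 bp product.

Primer 1 (TGAACCCCGCATATGAACTTGA) matches the top strand at positions 98–119; it acts as a forward primer.
Primer 2's reverse complement is GCGTAGGTGACTTTCACTTCCC, matching the top strand at positions 188–209; it acts as a reverse primer.
The 3' ends face each other across positions 98–209, giving a 112 bp product.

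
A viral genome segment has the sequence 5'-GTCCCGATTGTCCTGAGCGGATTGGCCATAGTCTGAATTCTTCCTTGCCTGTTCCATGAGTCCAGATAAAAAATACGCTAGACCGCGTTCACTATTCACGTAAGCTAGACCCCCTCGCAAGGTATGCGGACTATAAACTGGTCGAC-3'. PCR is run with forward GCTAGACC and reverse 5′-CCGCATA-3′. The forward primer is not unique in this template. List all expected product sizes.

53 bp, 26 bp

The forward primer GCTAGACC matches the top strand at positions 77–84, 104–111.
The reverse primer's reverse complement is TATGCGG, matching at positions 123–129.
Each forward site pairs with the reverse site to give a product ending at position 129: sizes 53, 26 bp.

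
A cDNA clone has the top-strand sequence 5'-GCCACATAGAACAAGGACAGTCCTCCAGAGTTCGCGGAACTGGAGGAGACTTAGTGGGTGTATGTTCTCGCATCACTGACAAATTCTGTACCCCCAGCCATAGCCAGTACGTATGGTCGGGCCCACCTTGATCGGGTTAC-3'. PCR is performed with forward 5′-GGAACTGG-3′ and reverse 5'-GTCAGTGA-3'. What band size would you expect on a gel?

Scanning the template, GGAACTGG occurs at positions 36–43; this primer anneals to the bottom strand there with its 3' end pointing downstream.
The reverse primer's reverse complement is TCACTGAC, which matches the template at positions 73–80.
Amplicon spans positions 36–80: 45 bp.

45 bp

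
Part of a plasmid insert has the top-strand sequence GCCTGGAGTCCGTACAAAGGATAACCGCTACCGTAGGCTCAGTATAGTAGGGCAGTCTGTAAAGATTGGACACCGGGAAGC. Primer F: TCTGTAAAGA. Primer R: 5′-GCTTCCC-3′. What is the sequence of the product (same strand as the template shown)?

5'-TCTGTAAAGATTGGACACCGGGAAGC-3'

Forward primer TCTGTAAAGA is found on the top strand at positions 56–65.
The reverse primer's reverse complement is GGGAAGC, which matches the template at positions 75–81.
The product is the template from position 56 through 81 (26 bp).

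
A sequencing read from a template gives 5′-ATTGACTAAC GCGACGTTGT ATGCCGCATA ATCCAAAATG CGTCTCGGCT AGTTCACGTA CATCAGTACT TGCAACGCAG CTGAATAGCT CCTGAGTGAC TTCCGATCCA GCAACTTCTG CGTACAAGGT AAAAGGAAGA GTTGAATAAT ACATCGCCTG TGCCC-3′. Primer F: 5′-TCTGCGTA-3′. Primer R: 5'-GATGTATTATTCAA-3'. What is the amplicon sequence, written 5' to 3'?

Forward primer TCTGCGTA is found on the top strand at positions 117–124.
Reverse complement of the reverse primer: TTGAATAATACATC. This occurs on the top strand at positions 142–155.
The product is the template from position 117 through 155 (39 bp).

5'-TCTGCGTACAAGGTAAAAGGAAGAGTTGAATAATACATC-3'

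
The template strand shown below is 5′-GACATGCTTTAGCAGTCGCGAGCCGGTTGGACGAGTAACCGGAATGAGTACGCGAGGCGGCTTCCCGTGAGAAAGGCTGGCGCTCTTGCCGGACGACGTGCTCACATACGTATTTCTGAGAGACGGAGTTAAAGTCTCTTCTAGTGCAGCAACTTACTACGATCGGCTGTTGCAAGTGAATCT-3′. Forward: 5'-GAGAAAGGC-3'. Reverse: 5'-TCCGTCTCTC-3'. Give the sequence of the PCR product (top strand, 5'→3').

Forward primer GAGAAAGGC is found on the top strand at positions 69–77.
Reverse complement of the reverse primer: GAGAGACGGA. This occurs on the top strand at positions 118–127.
The product is the template from position 69 through 127 (59 bp).

5'-GAGAAAGGCTGGCGCTCTTGCCGGACGACGTGCTCACATACGTATTTCTGAGAGACGGA-3'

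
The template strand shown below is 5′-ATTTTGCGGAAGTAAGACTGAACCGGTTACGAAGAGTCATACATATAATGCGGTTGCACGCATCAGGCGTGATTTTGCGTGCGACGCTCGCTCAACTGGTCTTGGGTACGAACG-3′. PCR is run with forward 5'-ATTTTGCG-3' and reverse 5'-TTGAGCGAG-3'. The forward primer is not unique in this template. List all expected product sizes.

The forward primer ATTTTGCG matches the top strand at positions 1–8, 72–79.
The reverse primer's reverse complement is CTCGCTCAA, matching at positions 87–95.
Each forward site pairs with the reverse site to give a product ending at position 95: sizes 95, 24 bp.

95 bp, 24 bp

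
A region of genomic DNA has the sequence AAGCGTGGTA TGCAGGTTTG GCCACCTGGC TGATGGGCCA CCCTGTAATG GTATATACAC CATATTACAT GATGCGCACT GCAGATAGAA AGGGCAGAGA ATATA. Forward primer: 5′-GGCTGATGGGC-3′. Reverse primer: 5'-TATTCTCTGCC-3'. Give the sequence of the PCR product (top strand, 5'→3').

5'-GGCTGATGGGCCACCCTGTAATGGTATATACACCATATTACATGATGCGCACTGCAGATAGAAAGGGCAGAGAATA-3'

Scanning the template, GGCTGATGGGC occurs at positions 28–38; this primer anneals to the bottom strand there with its 3' end pointing downstream.
Taking the reverse complement of TATTCTCTGCC gives GGCAGAGAATA, found at positions 93–103 on the template; the primer anneals here to the top strand with its 3' end pointing upstream.
The product is the template from position 28 through 103 (76 bp).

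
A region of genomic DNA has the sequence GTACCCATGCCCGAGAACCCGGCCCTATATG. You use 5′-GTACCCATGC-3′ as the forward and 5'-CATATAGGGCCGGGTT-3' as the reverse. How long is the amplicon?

31 bp

Forward primer GTACCCATGC is found on the top strand at positions 1–10.
Taking the reverse complement of CATATAGGGCCGGGTT gives AACCCGGCCCTATATG, found at positions 16–31 on the template; the primer anneals here to the top strand with its 3' end pointing upstream.
The product runs from position 1 to position 31, so its length is 31 − 1 + 1 = 31 bp.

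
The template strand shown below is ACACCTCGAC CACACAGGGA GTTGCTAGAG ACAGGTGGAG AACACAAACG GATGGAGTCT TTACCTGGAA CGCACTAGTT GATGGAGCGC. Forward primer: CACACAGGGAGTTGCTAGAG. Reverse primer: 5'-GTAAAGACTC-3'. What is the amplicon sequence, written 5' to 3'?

5'-CACACAGGGAGTTGCTAGAGACAGGTGGAGAACACAAACGGATGGAGTCTTTAC-3'

The forward primer matches the template at positions 11–30.
Reverse complement of the reverse primer: GAGTCTTTAC. This occurs on the top strand at positions 55–64.
The product is the template from position 11 through 64 (54 bp).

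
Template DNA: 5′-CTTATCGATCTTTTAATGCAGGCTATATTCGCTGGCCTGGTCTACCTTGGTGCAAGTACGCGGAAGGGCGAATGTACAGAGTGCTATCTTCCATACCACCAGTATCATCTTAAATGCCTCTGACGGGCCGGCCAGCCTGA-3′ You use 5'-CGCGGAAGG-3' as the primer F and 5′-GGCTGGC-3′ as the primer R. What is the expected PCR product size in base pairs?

79 bp

Scanning the template, CGCGGAAGG occurs at positions 59–67; this primer anneals to the bottom strand there with its 3' end pointing downstream.
Reverse complement of the reverse primer: GCCAGCC. This occurs on the top strand at positions 131–137.
The product runs from position 59 to position 137, so its length is 137 − 59 + 1 = 79 bp.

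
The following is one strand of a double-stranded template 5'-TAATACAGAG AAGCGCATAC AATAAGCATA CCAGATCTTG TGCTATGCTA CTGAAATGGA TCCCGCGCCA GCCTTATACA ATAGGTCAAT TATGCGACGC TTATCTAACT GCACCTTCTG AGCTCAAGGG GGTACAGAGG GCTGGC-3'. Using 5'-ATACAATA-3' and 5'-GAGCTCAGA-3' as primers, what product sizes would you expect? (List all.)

109 bp, 50 bp

The forward primer ATACAATA matches the top strand at positions 17–24, 76–83.
The reverse primer's reverse complement is TCTGAGCTC, matching at positions 117–125.
Each forward site pairs with the reverse site to give a product ending at position 125: sizes 109, 50 bp.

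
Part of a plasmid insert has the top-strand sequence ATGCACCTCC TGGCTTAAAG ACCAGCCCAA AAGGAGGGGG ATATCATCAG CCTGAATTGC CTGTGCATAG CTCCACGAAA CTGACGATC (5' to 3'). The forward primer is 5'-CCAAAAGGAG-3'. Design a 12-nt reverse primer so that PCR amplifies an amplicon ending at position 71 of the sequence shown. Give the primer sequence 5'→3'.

5'-GCTATGCACAGG-3'

The forward primer binds at positions 27–36; the product's 3' end on the top strand is position 71.
The reverse primer anneals to the top strand over positions 60–71, i.e. to CCTGTGCATAGC.
Its sequence written 5'→3' is the reverse complement: GCTATGCACAGG.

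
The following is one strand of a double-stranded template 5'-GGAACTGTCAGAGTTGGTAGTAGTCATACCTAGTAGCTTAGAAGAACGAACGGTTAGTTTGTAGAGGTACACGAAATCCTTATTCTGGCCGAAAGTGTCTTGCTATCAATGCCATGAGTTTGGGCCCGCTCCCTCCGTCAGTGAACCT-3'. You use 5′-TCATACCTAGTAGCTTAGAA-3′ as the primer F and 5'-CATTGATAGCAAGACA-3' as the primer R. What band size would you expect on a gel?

88 bp

Scanning the template, TCATACCTAGTAGCTTAGAA occurs at positions 24–43; this primer anneals to the bottom strand there with its 3' end pointing downstream.
The reverse primer's reverse complement is TGTCTTGCTATCAATG, which matches the template at positions 96–111.
The product runs from position 24 to position 111, so its length is 111 − 24 + 1 = 88 bp.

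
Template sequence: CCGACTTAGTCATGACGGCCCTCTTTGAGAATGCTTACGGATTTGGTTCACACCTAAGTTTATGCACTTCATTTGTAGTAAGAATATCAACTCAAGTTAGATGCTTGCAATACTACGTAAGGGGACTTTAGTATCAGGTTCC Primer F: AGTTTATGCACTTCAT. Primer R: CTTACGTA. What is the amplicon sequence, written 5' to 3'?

5'-AGTTTATGCACTTCATTTGTAGTAAGAATATCAACTCAAGTTAGATGCTTGCAATACTACGTAAG-3'

Scanning the template, AGTTTATGCACTTCAT occurs at positions 57–72; this primer anneals to the bottom strand there with its 3' end pointing downstream.
Taking the reverse complement of CTTACGTA gives TACGTAAG, found at positions 114–121 on the template; the primer anneals here to the top strand with its 3' end pointing upstream.
The product is the template from position 57 through 121 (65 bp).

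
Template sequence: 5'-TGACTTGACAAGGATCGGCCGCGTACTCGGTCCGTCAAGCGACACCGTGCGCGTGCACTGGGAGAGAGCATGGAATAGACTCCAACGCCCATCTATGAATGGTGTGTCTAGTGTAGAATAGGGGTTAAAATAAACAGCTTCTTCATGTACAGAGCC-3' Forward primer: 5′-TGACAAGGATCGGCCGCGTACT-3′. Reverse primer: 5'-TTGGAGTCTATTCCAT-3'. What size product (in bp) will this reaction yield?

80 bp

Forward primer TGACAAGGATCGGCCGCGTACT is found on the top strand at positions 6–27.
Reverse complement of the reverse primer: ATGGAATAGACTCCAA. This occurs on the top strand at positions 70–85.
The product runs from position 6 to position 85, so its length is 85 − 6 + 1 = 80 bp.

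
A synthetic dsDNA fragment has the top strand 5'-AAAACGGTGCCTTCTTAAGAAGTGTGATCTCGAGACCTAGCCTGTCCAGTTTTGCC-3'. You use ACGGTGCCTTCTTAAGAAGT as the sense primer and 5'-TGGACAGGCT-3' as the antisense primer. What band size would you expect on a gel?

Scanning the template, ACGGTGCCTTCTTAAGAAGT occurs at positions 4–23; this primer anneals to the bottom strand there with its 3' end pointing downstream.
Taking the reverse complement of TGGACAGGCT gives AGCCTGTCCA, found at positions 39–48 on the template; the primer anneals here to the top strand with its 3' end pointing upstream.
The product runs from position 4 to position 48, so its length is 48 − 4 + 1 = 45 bp.

45 bp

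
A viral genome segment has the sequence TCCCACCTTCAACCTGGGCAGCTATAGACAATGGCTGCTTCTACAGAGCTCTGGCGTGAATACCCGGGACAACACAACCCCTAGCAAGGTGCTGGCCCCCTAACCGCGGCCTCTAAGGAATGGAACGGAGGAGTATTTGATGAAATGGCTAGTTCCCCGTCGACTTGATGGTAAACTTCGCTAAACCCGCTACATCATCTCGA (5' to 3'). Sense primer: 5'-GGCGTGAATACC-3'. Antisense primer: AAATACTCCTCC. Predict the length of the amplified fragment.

The forward primer matches the template at positions 53–64.
The reverse primer's reverse complement is GGAGGAGTATTT, which matches the template at positions 127–138.
Amplicon spans positions 53–138: 86 bp.

86 bp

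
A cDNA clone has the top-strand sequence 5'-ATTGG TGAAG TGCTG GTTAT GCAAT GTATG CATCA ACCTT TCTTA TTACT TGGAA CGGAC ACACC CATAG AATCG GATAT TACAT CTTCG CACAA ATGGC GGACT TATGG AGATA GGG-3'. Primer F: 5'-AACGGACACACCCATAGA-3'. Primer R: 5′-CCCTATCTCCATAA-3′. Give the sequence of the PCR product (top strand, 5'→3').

5'-AACGGACACACCCATAGAATCGGATATTACATCTTCGCACAAATGGCGGACTTATGGAGATAGGG-3'

Forward primer AACGGACACACCCATAGA is found on the top strand at positions 54–71.
The reverse primer's reverse complement is TTATGGAGATAGGG, which matches the template at positions 105–118.
The product is the template from position 54 through 118 (65 bp).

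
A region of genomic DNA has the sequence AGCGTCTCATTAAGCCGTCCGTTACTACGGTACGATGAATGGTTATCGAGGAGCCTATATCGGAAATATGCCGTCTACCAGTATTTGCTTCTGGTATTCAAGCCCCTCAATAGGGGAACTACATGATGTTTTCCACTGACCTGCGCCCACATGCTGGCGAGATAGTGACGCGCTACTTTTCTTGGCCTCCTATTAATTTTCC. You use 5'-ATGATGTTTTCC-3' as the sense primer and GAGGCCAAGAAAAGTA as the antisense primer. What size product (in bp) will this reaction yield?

67 bp

Forward primer ATGATGTTTTCC is found on the top strand at positions 123–134.
Reverse complement of the reverse primer: TACTTTTCTTGGCCTC. This occurs on the top strand at positions 174–189.
Product length = (reverse-primer end) − (forward-primer start) + 1 = 189 − 123 + 1 = 67 bp.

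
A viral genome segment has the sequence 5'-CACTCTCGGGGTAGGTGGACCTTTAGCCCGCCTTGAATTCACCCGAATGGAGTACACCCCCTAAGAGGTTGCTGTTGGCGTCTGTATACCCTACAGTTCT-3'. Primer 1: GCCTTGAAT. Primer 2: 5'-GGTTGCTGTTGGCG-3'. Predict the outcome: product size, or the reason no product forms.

Primer 1 (GCCTTGAAT) matches the top strand at positions 30–38 (3' end points downstream).
Primer 2 (GGTTGCTGTTGGCG) also matches the top strand directly, at positions 67–80 — its reverse complement CGCCAACAGCAACC is not present.
Both primers anneal to the bottom strand with 3' ends pointing the same way, so neither can prime synthesis back toward the other.

No product — both primers anneal to the same strand and extend in the same direction.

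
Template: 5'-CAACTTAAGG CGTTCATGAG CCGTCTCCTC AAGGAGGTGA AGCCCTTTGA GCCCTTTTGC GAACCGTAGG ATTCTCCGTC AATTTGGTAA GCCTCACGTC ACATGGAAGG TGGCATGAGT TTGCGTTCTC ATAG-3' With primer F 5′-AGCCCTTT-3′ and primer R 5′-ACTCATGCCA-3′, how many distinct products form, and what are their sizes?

Two products: 80 bp, 71 bp

The forward primer AGCCCTTT matches the top strand at positions 41–48, 50–57.
The reverse primer's reverse complement is TGGCATGAGT, matching at positions 111–120.
Each forward site pairs with the reverse site to give a product ending at position 120: sizes 80, 71 bp.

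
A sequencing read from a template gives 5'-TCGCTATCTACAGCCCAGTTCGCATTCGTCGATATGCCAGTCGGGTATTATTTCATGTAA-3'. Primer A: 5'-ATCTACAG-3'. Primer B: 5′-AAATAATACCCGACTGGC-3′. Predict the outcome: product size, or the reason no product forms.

Primer A (ATCTACAG) matches the top strand at positions 6–13; it acts as a forward primer.
Primer B's reverse complement is GCCAGTCGGGTATTATTT, matching the top strand at positions 36–53; it acts as a reverse primer.
The 3' ends face each other across positions 6–53, giving a 48 bp product.

Yes — a 48 bp product.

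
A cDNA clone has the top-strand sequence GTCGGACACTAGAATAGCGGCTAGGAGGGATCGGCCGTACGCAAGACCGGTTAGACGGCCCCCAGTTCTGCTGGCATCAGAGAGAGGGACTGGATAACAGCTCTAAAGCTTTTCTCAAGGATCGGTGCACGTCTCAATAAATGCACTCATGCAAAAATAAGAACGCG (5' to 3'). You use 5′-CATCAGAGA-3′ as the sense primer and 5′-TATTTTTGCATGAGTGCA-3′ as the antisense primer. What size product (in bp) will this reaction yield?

The forward primer matches the template at positions 75–83.
The reverse primer's reverse complement is TGCACTCATGCAAAAATA, which matches the template at positions 142–159.
The product runs from position 75 to position 159, so its length is 159 − 75 + 1 = 85 bp.

85 bp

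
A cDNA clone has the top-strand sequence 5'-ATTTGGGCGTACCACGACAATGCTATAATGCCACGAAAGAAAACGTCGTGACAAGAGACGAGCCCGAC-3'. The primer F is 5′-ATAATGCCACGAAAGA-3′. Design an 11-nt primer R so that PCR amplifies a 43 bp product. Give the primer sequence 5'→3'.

5'-TCGGGCTCGTC-3'

The forward primer binds at positions 25–40, so a 43 bp product ends at position 25 + 43 − 1 = 67.
The reverse primer anneals to the top strand over positions 57–67, i.e. to GACGAGCCCGA.
Its sequence written 5'→3' is the reverse complement: TCGGGCTCGTC.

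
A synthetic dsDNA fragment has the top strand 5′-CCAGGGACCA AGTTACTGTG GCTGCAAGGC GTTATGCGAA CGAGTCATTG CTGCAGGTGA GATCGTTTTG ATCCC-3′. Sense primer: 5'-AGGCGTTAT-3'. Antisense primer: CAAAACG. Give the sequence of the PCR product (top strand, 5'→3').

The forward primer matches the template at positions 27–35.
The reverse primer's reverse complement is CGTTTTG, which matches the template at positions 64–70.
The product is the template from position 27 through 70 (44 bp).

5'-AGGCGTTATGCGAACGAGTCATTGCTGCAGGTGAGATCGTTTTG-3'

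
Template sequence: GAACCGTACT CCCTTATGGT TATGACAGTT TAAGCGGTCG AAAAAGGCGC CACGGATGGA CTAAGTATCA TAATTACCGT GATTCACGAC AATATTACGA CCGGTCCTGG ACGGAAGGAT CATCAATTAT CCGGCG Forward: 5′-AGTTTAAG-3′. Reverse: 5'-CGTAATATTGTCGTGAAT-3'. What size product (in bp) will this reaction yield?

73 bp

Forward primer AGTTTAAG is found on the top strand at positions 27–34.
The reverse primer's reverse complement is ATTCACGACAATATTACG, which matches the template at positions 82–99.
Amplicon spans positions 27–99: 73 bp.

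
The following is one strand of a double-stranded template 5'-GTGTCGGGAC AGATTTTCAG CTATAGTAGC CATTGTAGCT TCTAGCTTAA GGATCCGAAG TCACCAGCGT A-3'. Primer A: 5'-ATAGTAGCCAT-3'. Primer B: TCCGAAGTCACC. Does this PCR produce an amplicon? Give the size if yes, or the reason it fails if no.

No product — both primers anneal to the same strand and extend in the same direction.

Primer A (ATAGTAGCCAT) matches the top strand at positions 23–33 (3' end points downstream).
Primer B (TCCGAAGTCACC) also matches the top strand directly, at positions 54–65 — its reverse complement GGTGACTTCGGA is not present.
Both primers anneal to the bottom strand with 3' ends pointing the same way, so neither can prime synthesis back toward the other.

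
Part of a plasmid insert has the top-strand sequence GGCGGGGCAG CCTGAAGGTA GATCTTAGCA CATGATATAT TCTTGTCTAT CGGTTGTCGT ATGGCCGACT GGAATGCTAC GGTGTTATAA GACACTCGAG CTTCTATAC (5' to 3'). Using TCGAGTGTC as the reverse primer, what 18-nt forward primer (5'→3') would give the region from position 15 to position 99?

The reverse primer's reverse complement GACACTCGA matches the template at positions 91–99; the product starts at position 15.
The forward primer is identical to the top strand over positions 15–32: AAGGTAGATCTTAGCACA.

5'-AAGGTAGATCTTAGCACA-3'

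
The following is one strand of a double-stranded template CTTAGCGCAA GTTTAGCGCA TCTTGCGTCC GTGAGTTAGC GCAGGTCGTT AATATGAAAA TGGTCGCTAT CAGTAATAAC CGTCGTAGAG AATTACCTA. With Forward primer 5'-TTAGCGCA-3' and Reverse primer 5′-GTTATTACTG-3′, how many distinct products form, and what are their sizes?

Three products: 79 bp, 68 bp, 45 bp

The forward primer TTAGCGCA matches the top strand at positions 2–9, 13–20, 36–43.
The reverse primer's reverse complement is CAGTAATAAC, matching at positions 71–80.
Each forward site pairs with the reverse site to give a product ending at position 80: sizes 79, 68, 45 bp.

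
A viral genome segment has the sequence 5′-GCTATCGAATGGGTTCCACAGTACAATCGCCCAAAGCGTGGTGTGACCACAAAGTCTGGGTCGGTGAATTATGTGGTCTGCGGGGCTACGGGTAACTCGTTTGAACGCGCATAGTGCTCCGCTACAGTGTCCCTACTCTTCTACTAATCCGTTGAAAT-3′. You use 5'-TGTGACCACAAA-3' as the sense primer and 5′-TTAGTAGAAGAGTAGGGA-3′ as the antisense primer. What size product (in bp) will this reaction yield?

Scanning the template, TGTGACCACAAA occurs at positions 42–53; this primer anneals to the bottom strand there with its 3' end pointing downstream.
Reverse complement of the reverse primer: TCCCTACTCTTCTACTAA. This occurs on the top strand at positions 130–147.
The product runs from position 42 to position 147, so its length is 147 − 42 + 1 = 106 bp.

106 bp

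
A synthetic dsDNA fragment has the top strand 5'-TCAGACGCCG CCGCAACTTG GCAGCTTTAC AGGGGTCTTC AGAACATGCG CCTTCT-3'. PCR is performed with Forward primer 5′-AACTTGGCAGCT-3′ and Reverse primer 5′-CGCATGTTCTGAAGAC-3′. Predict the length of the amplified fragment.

Forward primer AACTTGGCAGCT is found on the top strand at positions 15–26.
The reverse primer's reverse complement is GTCTTCAGAACATGCG, which matches the template at positions 35–50.
Product length = (reverse-primer end) − (forward-primer start) + 1 = 50 − 15 + 1 = 36 bp.

36 bp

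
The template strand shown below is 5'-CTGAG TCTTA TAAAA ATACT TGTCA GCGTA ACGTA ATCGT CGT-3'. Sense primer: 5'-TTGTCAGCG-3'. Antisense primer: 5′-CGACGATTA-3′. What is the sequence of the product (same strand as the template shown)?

Forward primer TTGTCAGCG is found on the top strand at positions 20–28.
The reverse primer's reverse complement is TAATCGTCG, which matches the template at positions 34–42.
The product is the template from position 20 through 42 (23 bp).

5'-TTGTCAGCGTAACGTAATCGTCG-3'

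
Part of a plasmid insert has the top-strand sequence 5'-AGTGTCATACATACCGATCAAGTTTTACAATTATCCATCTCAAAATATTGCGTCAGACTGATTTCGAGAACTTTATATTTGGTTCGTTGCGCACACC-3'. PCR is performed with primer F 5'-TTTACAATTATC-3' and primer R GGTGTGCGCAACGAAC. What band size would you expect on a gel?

74 bp

The forward primer matches the template at positions 24–35.
Taking the reverse complement of GGTGTGCGCAACGAAC gives GTTCGTTGCGCACACC, found at positions 82–97 on the template; the primer anneals here to the top strand with its 3' end pointing upstream.
Product length = (reverse-primer end) − (forward-primer start) + 1 = 97 − 24 + 1 = 74 bp.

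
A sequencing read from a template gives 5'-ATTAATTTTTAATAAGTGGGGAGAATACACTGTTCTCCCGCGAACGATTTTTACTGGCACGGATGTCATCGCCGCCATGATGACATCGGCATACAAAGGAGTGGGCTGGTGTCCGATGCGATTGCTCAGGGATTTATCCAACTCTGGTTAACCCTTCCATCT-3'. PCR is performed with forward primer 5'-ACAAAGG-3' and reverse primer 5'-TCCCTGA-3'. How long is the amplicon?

40 bp

Scanning the template, ACAAAGG occurs at positions 93–99; this primer anneals to the bottom strand there with its 3' end pointing downstream.
Taking the reverse complement of TCCCTGA gives TCAGGGA, found at positions 126–132 on the template; the primer anneals here to the top strand with its 3' end pointing upstream.
Amplicon spans positions 93–132: 40 bp.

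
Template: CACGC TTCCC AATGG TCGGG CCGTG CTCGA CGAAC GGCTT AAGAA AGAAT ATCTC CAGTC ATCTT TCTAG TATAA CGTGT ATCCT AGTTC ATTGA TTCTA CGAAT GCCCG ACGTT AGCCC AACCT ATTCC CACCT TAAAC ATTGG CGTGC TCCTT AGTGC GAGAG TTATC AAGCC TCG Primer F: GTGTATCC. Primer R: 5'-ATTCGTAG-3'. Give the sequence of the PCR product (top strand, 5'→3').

5'-GTGTATCCTAGTTCATTGATTCTACGAAT-3'

Scanning the template, GTGTATCC occurs at positions 77–84; this primer anneals to the bottom strand there with its 3' end pointing downstream.
The reverse primer's reverse complement is CTACGAAT, which matches the template at positions 98–105.
The product is the template from position 77 through 105 (29 bp).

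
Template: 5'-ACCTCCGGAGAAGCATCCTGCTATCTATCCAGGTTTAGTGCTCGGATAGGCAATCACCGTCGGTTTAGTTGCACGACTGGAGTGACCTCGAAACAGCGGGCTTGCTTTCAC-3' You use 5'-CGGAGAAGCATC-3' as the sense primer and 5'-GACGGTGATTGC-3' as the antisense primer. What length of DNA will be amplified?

56 bp

Scanning the template, CGGAGAAGCATC occurs at positions 6–17; this primer anneals to the bottom strand there with its 3' end pointing downstream.
The reverse primer's reverse complement is GCAATCACCGTC, which matches the template at positions 50–61.
Product length = (reverse-primer end) − (forward-primer start) + 1 = 61 − 6 + 1 = 56 bp.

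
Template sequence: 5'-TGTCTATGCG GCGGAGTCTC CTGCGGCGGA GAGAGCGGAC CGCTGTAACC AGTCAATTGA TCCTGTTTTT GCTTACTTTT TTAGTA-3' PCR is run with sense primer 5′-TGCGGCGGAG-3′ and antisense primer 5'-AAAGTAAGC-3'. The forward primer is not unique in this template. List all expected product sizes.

73 bp, 58 bp

The forward primer TGCGGCGGAG matches the top strand at positions 7–16, 22–31.
The reverse primer's reverse complement is GCTTACTTT, matching at positions 71–79.
Each forward site pairs with the reverse site to give a product ending at position 79: sizes 73, 58 bp.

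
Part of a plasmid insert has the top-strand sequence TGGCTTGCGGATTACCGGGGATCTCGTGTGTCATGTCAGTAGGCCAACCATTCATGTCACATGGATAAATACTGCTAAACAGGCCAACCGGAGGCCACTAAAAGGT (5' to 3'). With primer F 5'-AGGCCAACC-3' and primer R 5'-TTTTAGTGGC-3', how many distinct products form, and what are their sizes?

Two products: 63 bp, 23 bp

The forward primer AGGCCAACC matches the top strand at positions 41–49, 81–89.
The reverse primer's reverse complement is GCCACTAAAA, matching at positions 94–103.
Each forward site pairs with the reverse site to give a product ending at position 103: sizes 63, 23 bp.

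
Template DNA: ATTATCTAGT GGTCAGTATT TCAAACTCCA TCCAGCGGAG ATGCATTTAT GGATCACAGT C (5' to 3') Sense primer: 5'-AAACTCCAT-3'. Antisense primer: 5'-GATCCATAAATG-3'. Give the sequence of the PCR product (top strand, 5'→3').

Forward primer AAACTCCAT is found on the top strand at positions 23–31.
Reverse complement of the reverse primer: CATTTATGGATC. This occurs on the top strand at positions 44–55.
The product is the template from position 23 through 55 (33 bp).

5'-AAACTCCATCCAGCGGAGATGCATTTATGGATC-3'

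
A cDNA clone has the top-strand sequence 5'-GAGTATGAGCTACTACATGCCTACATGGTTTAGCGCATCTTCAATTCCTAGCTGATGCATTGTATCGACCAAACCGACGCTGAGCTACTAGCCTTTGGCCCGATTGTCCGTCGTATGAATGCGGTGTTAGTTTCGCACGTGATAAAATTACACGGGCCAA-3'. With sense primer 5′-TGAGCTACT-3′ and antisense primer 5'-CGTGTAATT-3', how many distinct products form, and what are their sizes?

The forward primer TGAGCTACT matches the top strand at positions 6–14, 81–89.
The reverse primer's reverse complement is AATTACACG, matching at positions 146–154.
Each forward site pairs with the reverse site to give a product ending at position 154: sizes 149, 74 bp.

Two products: 149 bp, 74 bp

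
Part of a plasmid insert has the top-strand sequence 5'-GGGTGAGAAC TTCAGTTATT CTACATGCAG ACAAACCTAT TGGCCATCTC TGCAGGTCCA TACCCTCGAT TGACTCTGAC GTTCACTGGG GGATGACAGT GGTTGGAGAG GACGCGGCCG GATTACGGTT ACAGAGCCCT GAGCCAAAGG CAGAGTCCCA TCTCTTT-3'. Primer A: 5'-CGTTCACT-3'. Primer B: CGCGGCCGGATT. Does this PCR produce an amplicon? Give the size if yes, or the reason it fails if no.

No product — both primers anneal to the same strand and extend in the same direction.

Primer A (CGTTCACT) matches the top strand at positions 80–87 (3' end points downstream).
Primer B (CGCGGCCGGATT) also matches the top strand directly, at positions 113–124 — its reverse complement AATCCGGCCGCG is not present.
Both primers anneal to the bottom strand with 3' ends pointing the same way, so neither can prime synthesis back toward the other.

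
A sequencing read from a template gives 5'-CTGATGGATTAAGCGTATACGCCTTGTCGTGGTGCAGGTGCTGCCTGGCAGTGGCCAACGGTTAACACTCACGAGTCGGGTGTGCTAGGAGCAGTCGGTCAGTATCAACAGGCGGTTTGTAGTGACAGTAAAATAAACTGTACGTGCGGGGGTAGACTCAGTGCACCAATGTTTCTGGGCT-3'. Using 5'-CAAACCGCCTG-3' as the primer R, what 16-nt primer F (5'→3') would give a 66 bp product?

5'-GCCAACGGTTAACACT-3'

The reverse primer's reverse complement CAGGCGGTTTG matches the template at positions 109–119, so the product ends at position 119.
A 66 bp product then starts at position 119 − 66 + 1 = 54.
The forward primer is identical to the top strand there: GCCAACGGTTAACACT.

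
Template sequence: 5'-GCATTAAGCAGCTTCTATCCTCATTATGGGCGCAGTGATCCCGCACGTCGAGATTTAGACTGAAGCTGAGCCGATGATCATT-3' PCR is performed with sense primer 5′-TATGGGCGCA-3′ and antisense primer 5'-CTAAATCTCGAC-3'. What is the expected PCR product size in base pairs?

34 bp

The forward primer matches the template at positions 25–34.
The reverse primer's reverse complement is GTCGAGATTTAG, which matches the template at positions 47–58.
Amplicon spans positions 25–58: 34 bp.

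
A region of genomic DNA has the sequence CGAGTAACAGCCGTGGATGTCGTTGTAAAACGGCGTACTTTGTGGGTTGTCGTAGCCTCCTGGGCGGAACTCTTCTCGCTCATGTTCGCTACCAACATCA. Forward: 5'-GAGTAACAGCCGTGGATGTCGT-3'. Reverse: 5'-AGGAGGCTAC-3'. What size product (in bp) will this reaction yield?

Forward primer GAGTAACAGCCGTGGATGTCGT is found on the top strand at positions 2–23.
The reverse primer's reverse complement is GTAGCCTCCT, which matches the template at positions 52–61.
The product runs from position 2 to position 61, so its length is 61 − 2 + 1 = 60 bp.

60 bp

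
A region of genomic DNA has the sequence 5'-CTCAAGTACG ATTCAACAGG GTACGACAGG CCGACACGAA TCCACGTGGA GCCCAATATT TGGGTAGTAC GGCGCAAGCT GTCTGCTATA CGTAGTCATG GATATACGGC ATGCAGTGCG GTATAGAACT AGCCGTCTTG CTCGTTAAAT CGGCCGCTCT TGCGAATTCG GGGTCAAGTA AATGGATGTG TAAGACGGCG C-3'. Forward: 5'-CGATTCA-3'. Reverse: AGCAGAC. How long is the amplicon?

Forward primer CGATTCA is found on the top strand at positions 9–15.
The reverse primer's reverse complement is GTCTGCT, which matches the template at positions 81–87.
The product runs from position 9 to position 87, so its length is 87 − 9 + 1 = 79 bp.

79 bp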